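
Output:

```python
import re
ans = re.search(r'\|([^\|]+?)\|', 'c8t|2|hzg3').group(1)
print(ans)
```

The match spans [3:6] → '|2|'.
Captured: group 1 = '2'.

2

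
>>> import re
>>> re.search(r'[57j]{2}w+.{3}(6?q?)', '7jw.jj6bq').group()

This matches exactly 2 of one of [57j], then one or more of a literal 'w', then exactly 3 of any character; then optionally a literal '6', then optionally the literal 'q' (captured).
The match spans [0:7] → '7jw.jj6'.

'7jw.jj6'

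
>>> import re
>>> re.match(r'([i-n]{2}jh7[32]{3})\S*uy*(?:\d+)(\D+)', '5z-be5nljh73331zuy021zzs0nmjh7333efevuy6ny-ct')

None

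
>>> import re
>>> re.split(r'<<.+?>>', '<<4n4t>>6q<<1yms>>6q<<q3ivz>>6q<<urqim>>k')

The `?` after the quantifier makes it lazy — it takes as little as possible before letting the rest of the pattern try.
Matches to split on: at [0:8] → '<<4n4t>>'; at [10:18] → '<<1yms>>'; at [20:29] → '<<q3ivz>>'; at [31:40] → '<<urqim>>'.
Splitting on the pattern gives 5 pieces.

['', '6q', '6q', '6q', 'k']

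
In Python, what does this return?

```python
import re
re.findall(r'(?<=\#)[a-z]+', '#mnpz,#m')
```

['mnpz', 'm']

Because the assertion is zero-width, the text it checks is not consumed and won't appear in the result.
Matches: at [1:5] → 'mnpz'; at [7:8] → 'm'.
With no groups in the pattern, `findall` gives back each whole match — 2 here.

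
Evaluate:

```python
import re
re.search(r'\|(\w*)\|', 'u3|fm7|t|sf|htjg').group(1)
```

'fm7'

`re.search` tries every starting position until one works.
The match spans [2:7] → '|fm7|'.
Captured: group 1 = 'fm7'.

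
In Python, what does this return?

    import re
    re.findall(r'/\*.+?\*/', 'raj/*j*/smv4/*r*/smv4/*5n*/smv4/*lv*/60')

The `?` after the quantifier makes it lazy — it takes as little as possible before letting the rest of the pattern try.
Matches: at [3:8] → '/*j*/'; at [12:17] → '/*r*/'; at [21:27] → '/*5n*/'; at [31:37] → '/*lv*/'.
With no groups in the pattern, `findall` gives back each whole match — 4 here.

['/*j*/', '/*r*/', '/*5n*/', '/*lv*/']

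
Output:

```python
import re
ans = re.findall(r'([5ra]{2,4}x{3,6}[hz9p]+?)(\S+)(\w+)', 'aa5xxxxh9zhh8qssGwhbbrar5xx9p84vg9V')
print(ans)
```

[('aa5xxxxh', '9zhh8qssGwhbbrar5xx9p84vg9', 'V')]

This matches 2 to 4 of one of [5ra], then 3 to 6 of a literal 'x', then one or more of one of [hz9p] (lazy) (captured); then one or more of a non-whitespace character (captured); then one or more of a word character (captured).
`findall` packs the 3 group values into a tuple for every match.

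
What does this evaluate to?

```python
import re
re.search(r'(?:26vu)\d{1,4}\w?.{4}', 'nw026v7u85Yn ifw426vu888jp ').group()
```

The pattern matches the literal '2', then the literal '6vu' (non-capturing group); then 1 to 4 of a digit, then optionally a word character, then exactly 4 of any character.
Unlike `match`, `search` isn't anchored — it looks for the pattern anywhere in the string.
The match spans [17:27] → '26vu888jp '.

'26vu888jp '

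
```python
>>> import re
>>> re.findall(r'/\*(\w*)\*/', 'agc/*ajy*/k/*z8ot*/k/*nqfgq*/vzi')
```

One capturing group, so `findall` returns just the captured substring from each match — 3 in all.

['ajy', 'z8ot', 'nqfgq']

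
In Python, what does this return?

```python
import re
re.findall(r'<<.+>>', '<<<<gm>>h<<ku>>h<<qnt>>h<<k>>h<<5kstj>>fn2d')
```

With no groups in the pattern, `findall` gives back each whole match — 1 here.

['<<<<gm>>h<<ku>>h<<qnt>>h<<k>>h<<5kstj>>']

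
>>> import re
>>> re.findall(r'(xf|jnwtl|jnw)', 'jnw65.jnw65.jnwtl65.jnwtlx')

['jnw', 'jnw', 'jnwtl', 'jnwtl']

`|` is ordered: at each position the engine commits to the first alternative that works.
Scanning left to right: at [0:3] match 'jnw', group 1 = 'jnw'; at [6:9] match 'jnw', group 1 = 'jnw'; at [12:17] match 'jnwtl', group 1 = 'jnwtl'; at [20:25] match 'jnwtl', group 1 = 'jnwtl'.
Because there's exactly one group, `findall` drops the full match and keeps group 1 from each hit.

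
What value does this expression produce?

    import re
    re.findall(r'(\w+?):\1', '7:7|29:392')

['7']

After group 1 captures some text, `\1` only succeeds where that same text appears again.
Scanning left to right: at [0:3] match '7:7', group 1 = '7'.
`findall` collects group 1 from the one match (1 total).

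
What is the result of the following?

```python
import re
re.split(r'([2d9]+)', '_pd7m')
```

['_p', 'd', '7m']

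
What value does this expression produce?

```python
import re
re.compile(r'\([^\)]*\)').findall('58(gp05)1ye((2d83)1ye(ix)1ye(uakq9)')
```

['(gp05)', '((2d83)', '(ix)', '(uakq9)']

Walking the string: at [2:8] → '(gp05)'; at [11:18] → '((2d83)'; at [21:25] → '(ix)'; at [28:35] → '(uakq9)'.
Since nothing is captured, `findall` lists the 4 matched substrings directly.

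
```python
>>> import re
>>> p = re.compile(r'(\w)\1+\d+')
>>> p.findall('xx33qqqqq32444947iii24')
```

['x', 'q', 'i']

The backreference `\1` re-matches whatever the first group consumed, character for character.
One capturing group, so `findall` returns just the captured substring from each match — 3 in all.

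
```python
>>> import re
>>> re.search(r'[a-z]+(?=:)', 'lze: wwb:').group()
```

The `(?=…)`/`(?<=…)` assertion just peeks at neighbouring text; it doesn't advance the match position.
The match spans [0:3] → 'lze'.

'lze'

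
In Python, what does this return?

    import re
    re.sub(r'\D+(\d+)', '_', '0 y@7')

Pattern: one or more of a non-digit; then one or more of a digit (captured).
Matches: at [1:5] → ' y@7'.
Each match is replaced by '_'.

'0_'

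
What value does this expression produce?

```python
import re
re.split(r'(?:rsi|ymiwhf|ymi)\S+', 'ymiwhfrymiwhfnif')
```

`split` removes every match and returns the 2 fragments in between.

['', '']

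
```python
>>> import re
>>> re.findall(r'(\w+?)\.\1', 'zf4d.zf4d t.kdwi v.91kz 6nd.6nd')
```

After group 1 captures some text, `\1` only succeeds where that same text appears again.
`findall` collects group 1 from each match (2 total).

['zf4d', '6nd']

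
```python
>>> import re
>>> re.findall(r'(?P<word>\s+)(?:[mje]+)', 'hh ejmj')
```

`findall` collects group 1 from the one match (1 total).

[' ']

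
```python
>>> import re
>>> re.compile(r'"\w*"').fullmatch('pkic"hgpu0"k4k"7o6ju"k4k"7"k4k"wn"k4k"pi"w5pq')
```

None

`re.fullmatch` is like wrapping the pattern in `^…$` (in single-line mode).
Here there's no way to consume every character, so the call returns None.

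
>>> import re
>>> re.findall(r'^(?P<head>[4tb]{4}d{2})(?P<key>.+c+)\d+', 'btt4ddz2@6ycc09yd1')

[('btt4dd', 'z2@6ycc')]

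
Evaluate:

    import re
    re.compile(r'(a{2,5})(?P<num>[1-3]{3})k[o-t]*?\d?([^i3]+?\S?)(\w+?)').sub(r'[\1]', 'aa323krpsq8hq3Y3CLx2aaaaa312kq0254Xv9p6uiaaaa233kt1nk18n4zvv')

'[aa]q8hq3Y3CLx2[aaaaa]54Xv9p6ui[aaaa]k18n4zvv'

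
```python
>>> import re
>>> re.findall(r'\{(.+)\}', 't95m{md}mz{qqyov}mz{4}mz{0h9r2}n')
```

['md}mz{qqyov}mz{4}mz{0h9r2']

Matches: at [4:31] match '{md}mz{qqyov}mz{4}mz{0h9r2}', group 1 = 'md}mz{qqyov}mz{4}mz{0h9r2'.
With a single group, `findall` returns only what that group captured — 1 item.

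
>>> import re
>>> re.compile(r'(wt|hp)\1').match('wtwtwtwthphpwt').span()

(0, 4)

`re.match` won't scan ahead — the pattern has to work from the very first character.
The match spans [0:4] → 'wtwt'.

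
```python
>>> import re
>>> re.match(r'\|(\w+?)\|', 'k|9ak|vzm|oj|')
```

None

`re.match` only tries the pattern at the start of the string.
Here the string doesn't start with a match, so the call returns None.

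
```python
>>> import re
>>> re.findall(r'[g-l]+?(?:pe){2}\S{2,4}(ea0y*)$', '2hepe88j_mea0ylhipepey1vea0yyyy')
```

Pattern: one or more of a character in [g-l] (lazy), then the literal 'pe' repeated 2 times, then 2 to 4 of a non-whitespace character; then the literal 'ea0', then zero or more of the literal 'y' (captured); then anchored at the end.
Walking the string: at [14:31] match 'lhipepey1vea0yyyy', group 1 = 'ea0yyyy'.
With a single group, `findall` returns only what that group captured — 1 item.

['ea0yyyy']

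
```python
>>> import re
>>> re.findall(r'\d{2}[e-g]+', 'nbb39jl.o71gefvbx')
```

['71gef']

The pattern matches exactly 2 of a digit; then one or more of a character in [e-g].
Since nothing is captured, `findall` lists the 1 matched substring directly.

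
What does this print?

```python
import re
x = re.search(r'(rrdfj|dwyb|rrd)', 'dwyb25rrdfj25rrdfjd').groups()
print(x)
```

('dwyb',)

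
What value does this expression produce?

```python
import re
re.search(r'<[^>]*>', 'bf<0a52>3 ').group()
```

'<0a52>'

`re.search` scans for the first position where the pattern succeeds.
The match spans [2:8] → '<0a52>'.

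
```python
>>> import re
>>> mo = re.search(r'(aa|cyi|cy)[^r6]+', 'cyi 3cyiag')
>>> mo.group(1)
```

Alternation isn't longest-match — the leftmost alternative that fits at this position is chosen.
Unlike `match`, `search` isn't anchored — it looks for the pattern anywhere in the string.
The match spans [0:10] → 'cyi 3cyiag'.
Captured: group 1 = 'cyi'.

'cyi'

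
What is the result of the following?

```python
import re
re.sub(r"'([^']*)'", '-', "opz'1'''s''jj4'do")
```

"opz--s-jj4'do"

Matches: at [3:6] → "'1'"; at [6:8] → "''"; at [9:11] → "''".
Every occurrence is swapped for '-'.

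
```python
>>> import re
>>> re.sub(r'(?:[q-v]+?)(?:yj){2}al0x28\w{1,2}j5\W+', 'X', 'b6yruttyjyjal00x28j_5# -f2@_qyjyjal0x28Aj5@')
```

This matches one or more of a character in [q-v] (lazy) (non-capturing group); then the literal 'yj' repeated 2 times, then the literal 'al0'; then the literal 'x28', then 1 to 2 of a word character; then the literal 'j5', then one or more of a non-word character.
Matches: at [28:43] → 'qyjyjal0x28Aj5@'.
`sub` substitutes 'X' at each match site.

'b6yruttyjyjal00x28j_5# -f2@_X'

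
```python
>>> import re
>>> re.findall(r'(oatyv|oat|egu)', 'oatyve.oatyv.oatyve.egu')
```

['oatyv', 'oatyv', 'oatyv', 'egu']

Alternation isn't longest-match — the leftmost alternative that fits at this position is chosen.
Scanning left to right: at [0:5] match 'oatyv', group 1 = 'oatyv'; at [7:12] match 'oatyv', group 1 = 'oatyv'; at [13:18] match 'oatyv', group 1 = 'oatyv'; at [20:23] match 'egu', group 1 = 'egu'.
`findall` collects group 1 from each match (4 total).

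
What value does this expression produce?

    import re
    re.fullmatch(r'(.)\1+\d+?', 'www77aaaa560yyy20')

None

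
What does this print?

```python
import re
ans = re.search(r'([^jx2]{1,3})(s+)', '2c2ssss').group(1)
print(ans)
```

sss

Pattern: 1 to 3 of any character except [jx2] (captured); then one or more of a literal 's' (captured).
`re.search` tries every starting position until one works.
The match spans [3:7] → 'ssss'.
Captured: group 1 = 'sss', group 2 = 's'.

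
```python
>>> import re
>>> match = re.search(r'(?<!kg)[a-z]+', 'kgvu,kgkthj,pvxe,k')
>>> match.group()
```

`(?!…)`/`(?<!…)` only lets a position through if the neighbouring text does NOT match; no characters are consumed.
`re.search` scans for the first position where the pattern succeeds.
The match spans [0:4] → 'kgvu'.

'kgvu'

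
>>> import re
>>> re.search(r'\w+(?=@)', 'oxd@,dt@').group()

The lookaround is zero-width — it requires the adjacent text to match without consuming it, so the asserted text isn't part of the match.
Unlike `match`, `search` isn't anchored — it looks for the pattern anywhere in the string.
The match spans [0:3] → 'oxd'.

'oxd'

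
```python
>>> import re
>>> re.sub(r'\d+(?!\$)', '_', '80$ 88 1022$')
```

'_0$ _ _2$'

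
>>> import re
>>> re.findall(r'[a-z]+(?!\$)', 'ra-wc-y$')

['ra', 'wc']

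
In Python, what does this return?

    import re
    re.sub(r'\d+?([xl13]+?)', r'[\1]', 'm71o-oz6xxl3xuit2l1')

The pattern matches one or more of a digit (lazy); then one or more of one of [xl13] (lazy) (captured).
A non-greedy quantifier consumes as few characters as it can — just enough that the remainder of the pattern still matches from where it stops; whatever follows it matches normally.
Matches: at [1:3] → '71'; at [7:9] → '6x'; at [11:13] → '3x'; at [16:18] → '2l'.
Each match is replaced using the text its own group 1 captured.

'm[1]o-oz[x]xl[x]uit[l]1'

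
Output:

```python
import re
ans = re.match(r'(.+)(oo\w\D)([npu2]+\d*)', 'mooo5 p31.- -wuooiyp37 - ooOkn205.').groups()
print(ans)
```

('mooo5 p31.- -wuooiyp37 - ', 'ooOk', 'n205')

The match spans [0:33] → 'mooo5 p31.- -wuooiyp37 - ooOkn205'.
Captured: group 1 = 'mooo5 p31.- -wuooiyp37 - ', group 2 = 'ooOk', group 3 = 'n205'.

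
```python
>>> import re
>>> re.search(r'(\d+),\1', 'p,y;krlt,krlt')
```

None

The backreference `\1` re-matches whatever the first group consumed, character for character.
`search` walks the string left to right and returns the first match it finds.
Here no position works, so the call returns None.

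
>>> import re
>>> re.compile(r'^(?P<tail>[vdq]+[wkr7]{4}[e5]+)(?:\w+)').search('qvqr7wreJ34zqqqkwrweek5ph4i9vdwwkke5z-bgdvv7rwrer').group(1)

'qvqr7wre'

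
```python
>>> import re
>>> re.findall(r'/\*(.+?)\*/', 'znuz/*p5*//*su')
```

One capturing group, so `findall` returns just the captured substring from the one match — 1 in all.

['p5']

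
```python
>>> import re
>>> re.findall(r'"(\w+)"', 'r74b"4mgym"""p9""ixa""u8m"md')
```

['4mgym', 'p9', 'ixa', 'u8m']

Scanning left to right: at [4:11] match '"4mgym"', group 1 = '4mgym'; at [12:16] match '"p9"', group 1 = 'p9'; at [16:21] match '"ixa"', group 1 = 'ixa'; at [21:26] match '"u8m"', group 1 = 'u8m'.
Because there's exactly one group, `findall` drops the full match and keeps group 1 from each hit.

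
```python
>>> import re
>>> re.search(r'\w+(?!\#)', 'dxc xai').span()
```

(0, 3)

A negative assertion filters positions out without eating any characters.
The match spans [0:3] → 'dxc'.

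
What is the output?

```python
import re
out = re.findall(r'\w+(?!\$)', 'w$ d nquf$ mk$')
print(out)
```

['d', 'nqu', 'm']

`(?!…)`/`(?<!…)` only lets a position through if the neighbouring text does NOT match; no characters are consumed.
With no groups in the pattern, `findall` gives back each whole match — 3 here.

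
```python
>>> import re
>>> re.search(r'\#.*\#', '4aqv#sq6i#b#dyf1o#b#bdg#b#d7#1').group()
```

The match spans [4:29] → '#sq6i#b#dyf1o#b#bdg#b#d7#'.

'#sq6i#b#dyf1o#b#bdg#b#d7#'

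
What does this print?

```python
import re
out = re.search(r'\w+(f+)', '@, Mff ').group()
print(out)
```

The match spans [3:6] → 'Mff'.

Mff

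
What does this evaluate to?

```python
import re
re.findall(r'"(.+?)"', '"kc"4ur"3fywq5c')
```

['kc']

With the lazy modifier that quantifier settles for the fewest repetitions that let the rest of the pattern succeed (the atoms after it are unaffected and can still be greedy).
Scanning left to right: at [0:4] match '"kc"', group 1 = 'kc'.
`findall` collects group 1 from the one match (1 total).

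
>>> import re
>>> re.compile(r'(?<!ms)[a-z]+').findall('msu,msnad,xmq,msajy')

Because the assertion is negative and zero-width, positions next to the forbidden text are skipped.
Scanning left to right: at [0:3] → 'msu'; at [4:9] → 'msnad'; at [10:13] → 'xmq'; at [14:19] → 'msajy'.
Since nothing is captured, `findall` lists the 4 matched substrings directly.

['msu', 'msnad', 'xmq', 'msajy']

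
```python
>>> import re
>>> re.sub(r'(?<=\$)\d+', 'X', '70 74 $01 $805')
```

'70 74 $X $X'

Because the assertion is zero-width, the text it checks is not consumed and won't appear in the result.
Matches: at [7:9] → '01'; at [11:14] → '805'.
Every occurrence is swapped for 'X'.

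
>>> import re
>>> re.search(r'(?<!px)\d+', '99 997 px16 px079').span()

(0, 2)

`(?!…)`/`(?<!…)` only lets a position through if the neighbouring text does NOT match; no characters are consumed.
The match spans [0:2] → '99'.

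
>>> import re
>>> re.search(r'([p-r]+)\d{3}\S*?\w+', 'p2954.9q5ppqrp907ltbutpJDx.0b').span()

(0, 5)

Pattern: one or more of a character in [p-r] (captured); then exactly 3 of a digit, then zero or more of a non-whitespace character (lazy), then one or more of a word character.
Because the quantifier is non-greedy, it stops expanding at the earliest point where the rest of the pattern can succeed.
`search` walks the string left to right and returns the first match it finds.
The match spans [0:5] → 'p2954'.
Captured: group 1 = 'p'.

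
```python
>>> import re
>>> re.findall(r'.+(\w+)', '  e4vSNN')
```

['N']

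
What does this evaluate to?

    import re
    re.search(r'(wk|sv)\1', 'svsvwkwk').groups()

('sv',)

`\1` has to match the exact text group 1 already captured.
`re.search` scans for the first position where the pattern succeeds.
The match spans [0:4] → 'svsv'.
Captured: group 1 = 'sv'.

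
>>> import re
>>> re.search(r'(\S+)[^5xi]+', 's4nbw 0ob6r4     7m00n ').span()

(0, 23)

The pattern matches one or more of a non-whitespace character (captured); then one or more of any character except [5xi].
The match spans [0:23] → 's4nbw 0ob6r4     7m00n '.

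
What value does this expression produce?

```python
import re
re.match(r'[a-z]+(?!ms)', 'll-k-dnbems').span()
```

A negative assertion filters positions out without eating any characters.
`re.match` only tries the pattern at the start of the string.
The match spans [0:2] → 'll'.

(0, 2)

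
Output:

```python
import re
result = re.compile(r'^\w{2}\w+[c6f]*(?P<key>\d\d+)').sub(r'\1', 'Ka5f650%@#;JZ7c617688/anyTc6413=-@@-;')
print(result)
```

50%@#;JZ7c617688/anyTc6413=-@@-;

Pattern: anchored at the start of the string; then exactly 2 of a word character, then one or more of a word character, then zero or more of one of [c6f]; then a digit, then one or more of a digit (captured as 'key').
Matches: at [0:7] → 'Ka5f650'.
`\1` in the replacement pulls in group 1's text for each match.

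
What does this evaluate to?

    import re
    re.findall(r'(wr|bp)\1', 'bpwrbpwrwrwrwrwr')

['wr', 'wr']

`\1` has to match the exact text group 1 already captured.
`findall` collects group 1 from each match (2 total).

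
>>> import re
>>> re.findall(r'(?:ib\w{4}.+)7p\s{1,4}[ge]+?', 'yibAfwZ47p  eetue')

['ibAfwZ47p  e']

No capturing groups, so `findall` returns the 1 full match string.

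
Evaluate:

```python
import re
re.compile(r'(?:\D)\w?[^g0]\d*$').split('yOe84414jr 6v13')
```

['yOe84414jr', '']

This matches a non-digit (non-capturing group); then optionally a word character, then any character except [g0], then zero or more of a digit; then anchored at the end.
Matches to split on: at [10:15] → ' 6v13'.
Splitting on the pattern gives 2 pieces.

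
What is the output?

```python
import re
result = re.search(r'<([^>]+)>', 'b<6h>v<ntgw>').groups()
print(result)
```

('6h',)

The match spans [1:5] → '<6h>'.
Captured: group 1 = '6h'.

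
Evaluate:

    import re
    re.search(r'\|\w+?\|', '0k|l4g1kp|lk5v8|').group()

'|l4g1kp|'

Unlike `match`, `search` isn't anchored — it looks for the pattern anywhere in the string.
The match spans [2:10] → '|l4g1kp|'.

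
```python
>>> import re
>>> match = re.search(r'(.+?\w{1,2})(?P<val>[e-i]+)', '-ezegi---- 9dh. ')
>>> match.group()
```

'-ezegi'

The pattern matches one or more of any character (lazy), then 1 to 2 of a word character (captured); then one or more of a character in [e-i] (captured as 'val').
A `+?`/`*?`/`{m,n}?` starts at its minimum and grows only as far as needed for what follows to match.
`search` walks the string left to right and returns the first match it finds.
The match spans [0:6] → '-ezegi'.
Captured: group 1 = '-ez', group 2 = 'egi'.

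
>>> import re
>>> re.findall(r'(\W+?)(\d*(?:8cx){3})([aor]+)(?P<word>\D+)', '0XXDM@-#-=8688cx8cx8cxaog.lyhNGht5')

[('@-#-=', '8688cx8cx8cx', 'ao', 'g.lyhNGht')]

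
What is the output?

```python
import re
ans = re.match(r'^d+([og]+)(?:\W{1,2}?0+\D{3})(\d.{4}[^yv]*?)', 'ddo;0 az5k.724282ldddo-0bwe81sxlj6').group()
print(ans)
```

ddo;0 az5k.72

`match` is anchored at position 0; if the pattern doesn't fit there, it returns None.
The match spans [0:13] → 'ddo;0 az5k.72'.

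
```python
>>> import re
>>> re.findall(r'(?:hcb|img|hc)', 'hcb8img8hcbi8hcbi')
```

The regex engine tests alternatives in the order written; an earlier branch that matches wins even if a later one would match more.
Matches: at [0:3] → 'hcb'; at [4:7] → 'img'; at [8:11] → 'hcb'; at [13:16] → 'hcb'.
`findall` yields the raw match text (4 of them) because the pattern has no groups.

['hcb', 'img', 'hcb', 'hcb']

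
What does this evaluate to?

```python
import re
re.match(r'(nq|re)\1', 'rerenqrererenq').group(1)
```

're'

After group 1 captures some text, `\1` only succeeds where that same text appears again.
`re.match` only tries the pattern at the start of the string.
The match spans [0:4] → 'rere'.
Captured: group 1 = 're'.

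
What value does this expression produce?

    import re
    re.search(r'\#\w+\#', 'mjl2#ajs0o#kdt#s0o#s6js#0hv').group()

The match spans [4:11] → '#ajs0o#'.

'#ajs0o#'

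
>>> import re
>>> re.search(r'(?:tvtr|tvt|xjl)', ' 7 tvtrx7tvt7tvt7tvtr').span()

(3, 7)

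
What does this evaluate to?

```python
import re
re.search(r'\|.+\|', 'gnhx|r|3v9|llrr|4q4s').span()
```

(4, 16)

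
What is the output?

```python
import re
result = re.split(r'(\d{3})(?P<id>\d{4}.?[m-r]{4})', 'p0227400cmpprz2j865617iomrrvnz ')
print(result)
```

['p', '022', '7400cmppr', 'z2j865617iomrrvnz ']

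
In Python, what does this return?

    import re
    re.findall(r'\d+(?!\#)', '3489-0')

A negative assertion filters positions out without eating any characters.
Walking the string: at [0:4] → '3489'; at [5:6] → '0'.
`findall` yields the raw match text (2 of them) because the pattern has no groups.

['3489', '0']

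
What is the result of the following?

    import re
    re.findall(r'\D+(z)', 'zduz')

['z']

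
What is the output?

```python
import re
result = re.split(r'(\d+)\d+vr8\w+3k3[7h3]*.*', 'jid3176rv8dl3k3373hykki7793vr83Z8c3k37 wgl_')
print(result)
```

The pattern matches one or more of a digit (captured); then one or more of a digit, then the literal 'vr8', then one or more of a word character; then the literal '3k3', then zero or more of one of [7h3], then zero or more of any character.
Matches to split on: at [23:43] → '7793vr83Z8c3k37 wgl_'.
With a capturing group present, the delimiter's captured portion is kept in the result list.

['jid3176rv8dl3k3373hykki', '779', '']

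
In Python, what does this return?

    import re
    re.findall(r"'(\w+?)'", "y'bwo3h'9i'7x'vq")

['bwo3h', '7x']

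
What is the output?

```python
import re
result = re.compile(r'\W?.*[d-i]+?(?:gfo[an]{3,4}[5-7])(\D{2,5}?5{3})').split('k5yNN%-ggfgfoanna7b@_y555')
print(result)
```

['', 'b@_y555', '']

The pattern matches optionally a non-word character, then zero or more of any character; then one or more of a character in [d-i] (lazy); then the literal 'gfo', then 3 to 4 of one of [an], then a character in [5-7] (non-capturing group); then 2 to 5 of a non-digit (lazy), then exactly 3 of a literal '5' (captured).
`re.split` interleaves the captured-group text with the surrounding fragments.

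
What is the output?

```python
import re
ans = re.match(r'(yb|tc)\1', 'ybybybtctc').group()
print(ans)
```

`match` is anchored at position 0; if the pattern doesn't fit there, it returns None.
The match spans [0:4] → 'ybyb'.

ybyb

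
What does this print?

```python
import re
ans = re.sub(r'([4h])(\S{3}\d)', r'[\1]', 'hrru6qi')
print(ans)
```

[h]qi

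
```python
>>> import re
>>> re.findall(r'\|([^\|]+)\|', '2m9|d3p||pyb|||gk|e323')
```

One capturing group, so `findall` returns just the captured substring from each match — 3 in all.

['d3p', 'pyb', 'gk']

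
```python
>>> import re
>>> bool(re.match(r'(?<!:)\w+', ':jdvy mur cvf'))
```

False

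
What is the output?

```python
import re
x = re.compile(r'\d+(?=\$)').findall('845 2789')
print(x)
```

The lookaround is zero-width — it requires the adjacent text to match without consuming it, so the asserted text isn't part of the match.
No capturing groups, so `findall` returns the 0 full match strings.
Nothing in the string satisfies the pattern, so the list is empty.

[]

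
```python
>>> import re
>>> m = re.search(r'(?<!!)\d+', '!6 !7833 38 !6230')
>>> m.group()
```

A negative assertion filters positions out without eating any characters.
The match spans [5:8] → '833'.

'833'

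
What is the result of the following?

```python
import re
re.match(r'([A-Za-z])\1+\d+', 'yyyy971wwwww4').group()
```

'yyyy971'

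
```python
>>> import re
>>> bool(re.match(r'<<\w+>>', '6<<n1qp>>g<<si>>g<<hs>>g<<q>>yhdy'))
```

False

`match` is anchored at position 0; if the pattern doesn't fit there, it returns None.
Here the string doesn't start with a match, so the call returns None, and `bool(None)` is False.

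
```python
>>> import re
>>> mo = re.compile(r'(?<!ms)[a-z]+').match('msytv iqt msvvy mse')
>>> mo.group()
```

'msytv'

A negative assertion filters positions out without eating any characters.
`re.match` won't scan ahead — the pattern has to work from the very first character.
The match spans [0:5] → 'msytv'.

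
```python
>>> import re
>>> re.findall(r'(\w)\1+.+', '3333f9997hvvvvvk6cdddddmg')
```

['3']

`\1` is not a pattern — it's the concrete string captured by group 1, re-applied verbatim.
With a single group, `findall` returns only what that group captured — 1 item.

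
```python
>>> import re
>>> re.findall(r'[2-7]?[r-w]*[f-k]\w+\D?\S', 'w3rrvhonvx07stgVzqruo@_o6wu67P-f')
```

['3rrvhonvx07stgVzqruo@_']

This matches optionally a character in [2-7], then zero or more of a character in [r-w], then a character in [f-k]; then one or more of a word character, then optionally a non-digit, then a non-whitespace character.
Scanning left to right: at [1:23] → '3rrvhonvx07stgVzqruo@_'.
With no groups in the pattern, `findall` gives back each whole match — 1 here.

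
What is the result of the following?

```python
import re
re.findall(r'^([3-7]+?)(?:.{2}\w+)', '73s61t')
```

['7']

The pattern matches anchored at the start of the string; then one or more of a character in [3-7] (lazy) (captured); then exactly 2 of any character, then one or more of a word character (non-capturing group).
A non-greedy quantifier consumes as few characters as it can — just enough that the remainder of the pattern still matches from where it stops; whatever follows it matches normally.
Scanning left to right: at [0:6] match '73s61t', group 1 = '7'.
With a single group, `findall` returns only what that group captured — 1 item.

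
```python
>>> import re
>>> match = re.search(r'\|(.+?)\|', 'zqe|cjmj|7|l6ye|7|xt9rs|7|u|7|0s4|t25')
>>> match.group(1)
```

With the lazy modifier that quantifier settles for the fewest repetitions that let the rest of the pattern succeed (the atoms after it are unaffected and can still be greedy).
`re.search` tries every starting position until one works.
The match spans [3:9] → '|cjmj|'.
Captured: group 1 = 'cjmj'.

'cjmj'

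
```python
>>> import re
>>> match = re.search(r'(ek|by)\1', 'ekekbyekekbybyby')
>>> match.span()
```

The backreference `\1` re-matches whatever the first group consumed, character for character.
`search` walks the string left to right and returns the first match it finds.
The match spans [0:4] → 'ekek'.
Captured: group 1 = 'ek'.

(0, 4)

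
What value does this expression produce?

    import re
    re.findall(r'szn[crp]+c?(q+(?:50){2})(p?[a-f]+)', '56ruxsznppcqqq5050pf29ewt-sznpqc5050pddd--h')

[('qqq5050', 'pf')]

With 2 capturing groups, `findall` returns a 2-tuple per match.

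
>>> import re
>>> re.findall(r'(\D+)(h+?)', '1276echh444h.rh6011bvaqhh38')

This matches one or more of a non-digit (captured); then one or more of a literal 'h' (lazy) (captured).
2 groups means each result is a tuple of 2 captured strings — 3 here.

[('ech', 'h'), ('h.r', 'h'), ('bvaqh', 'h')]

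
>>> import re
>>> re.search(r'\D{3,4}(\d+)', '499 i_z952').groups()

('952',)

This matches 3 to 4 of a non-digit; then one or more of a digit (captured).
`search` walks the string left to right and returns the first match it finds.
The match spans [3:10] → ' i_z952'.
Captured: group 1 = '952'.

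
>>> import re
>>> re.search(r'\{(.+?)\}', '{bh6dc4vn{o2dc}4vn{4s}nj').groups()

The `?` after the quantifier makes it lazy — it takes as little as possible before letting the rest of the pattern try.
`search` walks the string left to right and returns the first match it finds.
The match spans [0:15] → '{bh6dc4vn{o2dc}'.
Captured: group 1 = 'bh6dc4vn{o2dc'.

('bh6dc4vn{o2dc',)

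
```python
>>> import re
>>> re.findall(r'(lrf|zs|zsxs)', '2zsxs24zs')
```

['zs', 'zs']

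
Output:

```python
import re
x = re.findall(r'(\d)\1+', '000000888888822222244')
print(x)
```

`\1` is not a pattern — it's the concrete string captured by group 1, re-applied verbatim.
Matches: at [0:6] match '000000', group 1 = '0'; at [6:13] match '8888888', group 1 = '8'; at [13:19] match '222222', group 1 = '2'; at [19:21] match '44', group 1 = '4'.
Because there's exactly one group, `findall` drops the full match and keeps group 1 from each hit.

['0', '8', '2', '4']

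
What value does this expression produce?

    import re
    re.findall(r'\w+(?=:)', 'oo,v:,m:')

['v', 'm']

The positive lookaround only admits positions where the adjacent text matches; those characters stay outside the span.
Since nothing is captured, `findall` lists the 2 matched substrings directly.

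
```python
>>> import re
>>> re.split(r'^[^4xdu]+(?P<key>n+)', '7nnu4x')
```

['', 'n', 'u4x']

The pattern matches anchored at the start of the string; then one or more of any character except [4xdu]; then one or more of a literal 'n' (captured as 'key').
Matches to split on: at [0:3] → '7nn'.
`re.split` interleaves the captured-group text with the surrounding fragments.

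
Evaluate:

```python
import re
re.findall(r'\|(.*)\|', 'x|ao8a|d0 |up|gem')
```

['ao8a|d0 |up']

One capturing group, so `findall` returns just the captured substring from the one match — 1 in all.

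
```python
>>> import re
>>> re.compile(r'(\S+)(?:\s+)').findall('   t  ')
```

['t']

Pattern: one or more of a non-whitespace character (captured); then one or more of whitespace (non-capturing group).
Walking the string: at [3:6] match 't  ', group 1 = 't'.
With a single group, `findall` returns only what that group captured — 1 item.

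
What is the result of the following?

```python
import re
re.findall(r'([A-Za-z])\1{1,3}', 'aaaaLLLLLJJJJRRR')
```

['a', 'L', 'J', 'R']

`\1` has to match the exact text group 1 already captured.
One capturing group, so `findall` returns just the captured substring from each match — 4 in all.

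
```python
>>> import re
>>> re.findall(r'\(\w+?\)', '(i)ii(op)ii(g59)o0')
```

['(i)', '(op)', '(g59)']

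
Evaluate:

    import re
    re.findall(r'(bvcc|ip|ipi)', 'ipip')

`|` is ordered: at each position the engine commits to the first alternative that works.
Walking the string: at [0:2] match 'ip', group 1 = 'ip'; at [2:4] match 'ip', group 1 = 'ip'.
One capturing group, so `findall` returns just the captured substring from each match — 2 in all.

['ip', 'ip']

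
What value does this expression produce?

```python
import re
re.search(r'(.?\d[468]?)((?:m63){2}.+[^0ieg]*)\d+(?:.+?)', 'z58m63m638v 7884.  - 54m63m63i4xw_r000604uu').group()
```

'z58m63m638v 7884.  - 54m63m63i4xw_r000604u'

This matches optionally any character, then a digit, then optionally one of [468] (captured); then the literal 'm63' repeated 2 times, then one or more of any character, then zero or more of any character except [0ieg] (captured); then one or more of a digit; then one or more of any character (lazy) (non-capturing group).
A `+?`/`*?`/`{m,n}?` starts at its minimum and grows only as far as needed for what follows to match.
`search` walks the string left to right and returns the first match it finds.
The match spans [0:42] → 'z58m63m638v 7884.  - 54m63m63i4xw_r000604u'.
Captured: group 1 = 'z58', group 2 = 'm63m638v 7884.  - 54m63m63i4xw_r00060'.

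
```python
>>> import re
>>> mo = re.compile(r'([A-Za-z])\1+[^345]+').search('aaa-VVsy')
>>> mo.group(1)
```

The backreference `\1` re-matches whatever the first group consumed, character for character.
`re.search` scans for the first position where the pattern succeeds.
The match spans [0:8] → 'aaa-VVsy'.
Captured: group 1 = 'a'.

'a'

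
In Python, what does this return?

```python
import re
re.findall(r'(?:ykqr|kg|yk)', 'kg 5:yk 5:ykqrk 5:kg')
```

Branches in `(...|...)` are attempted left-to-right; the first branch that allows the whole pattern to succeed is taken.
No capturing groups, so `findall` returns the 4 full match strings.

['kg', 'yk', 'ykqr', 'kg']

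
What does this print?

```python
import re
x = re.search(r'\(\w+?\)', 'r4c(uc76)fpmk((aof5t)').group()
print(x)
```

(uc76)

`search` walks the string left to right and returns the first match it finds.
The match spans [3:9] → '(uc76)'.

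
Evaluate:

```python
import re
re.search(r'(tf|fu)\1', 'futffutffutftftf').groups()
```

The match spans [10:14] → 'tftf'.
Captured: group 1 = 'tf'.

('tf',)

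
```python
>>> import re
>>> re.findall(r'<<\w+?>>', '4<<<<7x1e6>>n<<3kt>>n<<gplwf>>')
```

['<<7x1e6>>', '<<3kt>>', '<<gplwf>>']

No capturing groups, so `findall` returns the 3 full match strings.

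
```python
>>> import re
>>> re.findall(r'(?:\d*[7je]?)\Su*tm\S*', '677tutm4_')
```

['677tutm4_']

No capturing groups, so `findall` returns the 1 full match string.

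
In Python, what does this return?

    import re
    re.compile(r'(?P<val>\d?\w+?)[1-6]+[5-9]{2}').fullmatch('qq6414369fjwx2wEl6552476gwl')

None

Pattern: optionally a digit, then one or more of a word character (lazy) (captured as 'val'); then one or more of a character in [1-6], then exactly 2 of a character in [5-9].
`fullmatch` succeeds only if the pattern covers the string from start to end.
Here the string isn't matched end-to-end, so the call returns None.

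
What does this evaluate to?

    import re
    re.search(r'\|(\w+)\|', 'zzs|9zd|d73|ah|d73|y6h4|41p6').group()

The match spans [3:8] → '|9zd|'.

'|9zd|'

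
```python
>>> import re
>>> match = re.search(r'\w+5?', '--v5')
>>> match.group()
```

Pattern: one or more of a word character; then optionally a literal '5'.
The match spans [2:4] → 'v5'.

'v5'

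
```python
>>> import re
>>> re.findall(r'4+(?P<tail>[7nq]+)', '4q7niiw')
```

['q7n']

Because there's exactly one group, `findall` drops the full match and keeps group 1 from the one hit.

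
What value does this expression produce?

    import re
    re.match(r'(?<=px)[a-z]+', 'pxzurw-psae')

None

The `(?=…)`/`(?<=…)` assertion just peeks at neighbouring text; it doesn't advance the match position.
With `match`, the pattern is implicitly anchored at the beginning.
Here the string doesn't start with a match, so the call returns None.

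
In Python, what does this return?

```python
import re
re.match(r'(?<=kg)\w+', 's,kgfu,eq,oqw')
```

None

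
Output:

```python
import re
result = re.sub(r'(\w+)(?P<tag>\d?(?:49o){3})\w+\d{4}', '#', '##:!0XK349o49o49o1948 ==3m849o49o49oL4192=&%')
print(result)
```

The pattern matches one or more of a word character (captured); then optionally a digit, then the literal '49o' repeated 3 times (captured as 'tag'); then one or more of a word character, then exactly 4 of a digit.
Each match is replaced by '#'.

##:!0XK349o49o49o1948 ==#=&%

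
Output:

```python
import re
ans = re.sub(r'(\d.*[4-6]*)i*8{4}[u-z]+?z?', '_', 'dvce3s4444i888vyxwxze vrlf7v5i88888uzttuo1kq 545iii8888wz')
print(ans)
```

dvce_

The pattern matches a digit, then zero or more of any character, then zero or more of a character in [4-6] (captured); then zero or more of the literal 'i', then exactly 4 of a literal '8'; then one or more of a character in [u-z] (lazy), then optionally the literal 'z'.
Matches: at [4:57] → '3s4444i888vyxwxze vrlf7v5i88888uzttuo1kq 545iii8888wz'.
Each match is replaced by '_'.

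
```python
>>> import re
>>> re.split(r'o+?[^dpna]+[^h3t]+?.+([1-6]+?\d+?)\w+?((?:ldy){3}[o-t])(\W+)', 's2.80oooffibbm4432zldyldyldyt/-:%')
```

The pattern matches one or more of the literal 'o' (lazy), then one or more of any character except [dpna], then one or more of any character except [h3t] (lazy); then one or more of any character; then one or more of a character in [1-6] (lazy), then one or more of a digit (lazy) (captured); then one or more of a word character (lazy); then the literal 'ldy' repeated 3 times, then a character in [o-t] (captured); then one or more of a non-word character (captured).
With a capturing group present, the delimiter's captured portion is kept in the result list.

['s2.80', '32', 'ldyldyldyt', '/-:%', '']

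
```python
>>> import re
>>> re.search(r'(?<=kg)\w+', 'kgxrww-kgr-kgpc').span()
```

(2, 6)

The `(?=…)`/`(?<=…)` assertion just peeks at neighbouring text; it doesn't advance the match position.
`search` walks the string left to right and returns the first match it finds.
The match spans [2:6] → 'xrww'.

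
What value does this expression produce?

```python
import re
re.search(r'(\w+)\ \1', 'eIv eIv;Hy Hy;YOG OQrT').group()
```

'eIv eIv'

After group 1 captures some text, `\1` only succeeds where that same text appears again.
Unlike `match`, `search` isn't anchored — it looks for the pattern anywhere in the string.
The match spans [0:7] → 'eIv eIv'.
Captured: group 1 = 'eIv'.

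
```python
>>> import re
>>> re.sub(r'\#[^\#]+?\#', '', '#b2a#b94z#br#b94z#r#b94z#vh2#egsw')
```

'b94zb94zb94zegsw'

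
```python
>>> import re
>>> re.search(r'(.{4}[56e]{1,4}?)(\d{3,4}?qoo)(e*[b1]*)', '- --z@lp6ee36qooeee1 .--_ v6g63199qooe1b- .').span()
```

(25, 40)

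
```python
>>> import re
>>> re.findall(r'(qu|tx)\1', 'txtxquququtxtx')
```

`\1` has to match the exact text group 1 already captured.
Scanning left to right: at [0:4] match 'txtx', group 1 = 'tx'; at [4:8] match 'ququ', group 1 = 'qu'; at [10:14] match 'txtx', group 1 = 'tx'.
`findall` collects group 1 from each match (3 total).

['tx', 'qu', 'tx']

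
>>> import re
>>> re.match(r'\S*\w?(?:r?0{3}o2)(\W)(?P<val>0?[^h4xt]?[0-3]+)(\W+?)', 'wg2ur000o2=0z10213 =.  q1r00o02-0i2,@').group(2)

'0z10213'

The match spans [0:19] → 'wg2ur000o2=0z10213 '.
Captured: group 1 = '=', group 2 = '0z10213', group 3 = ' '.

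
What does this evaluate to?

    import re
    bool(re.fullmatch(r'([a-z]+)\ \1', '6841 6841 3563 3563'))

False

`re.fullmatch` is like wrapping the pattern in `^…$` (in single-line mode).
Here the pattern can't cover the whole string, so the call returns None, and `bool(None)` is False.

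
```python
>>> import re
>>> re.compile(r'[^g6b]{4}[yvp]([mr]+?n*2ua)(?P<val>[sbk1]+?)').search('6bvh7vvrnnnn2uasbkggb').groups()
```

('rnnnn2ua', 's')

Pattern: exactly 4 of any character except [g6b], then one of [yvp]; then one or more of one of [mr] (lazy), then zero or more of a literal 'n', then the literal '2ua' (captured); then one or more of one of [sbk1] (lazy) (captured as 'val').
Because the quantifier is non-greedy, it stops expanding at the earliest point where the rest of the pattern can succeed.
`re.search` scans for the first position where the pattern succeeds.
The match spans [2:16] → 'vh7vvrnnnn2uas'.
Captured: group 1 = 'rnnnn2ua', group 2 = 's'.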